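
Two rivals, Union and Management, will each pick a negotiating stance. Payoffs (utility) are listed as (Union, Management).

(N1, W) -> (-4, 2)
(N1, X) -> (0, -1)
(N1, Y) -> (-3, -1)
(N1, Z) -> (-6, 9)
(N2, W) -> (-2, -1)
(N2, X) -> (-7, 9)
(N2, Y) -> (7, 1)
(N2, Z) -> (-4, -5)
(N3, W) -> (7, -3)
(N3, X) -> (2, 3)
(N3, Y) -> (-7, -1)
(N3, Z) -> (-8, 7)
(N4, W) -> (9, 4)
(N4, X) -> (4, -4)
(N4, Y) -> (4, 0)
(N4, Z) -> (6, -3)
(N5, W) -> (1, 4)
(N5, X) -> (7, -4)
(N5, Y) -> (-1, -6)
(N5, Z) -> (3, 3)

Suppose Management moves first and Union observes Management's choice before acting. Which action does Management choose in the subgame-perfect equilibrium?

W

Solve by backward induction (Management leads).
- W → Union plays N4 (best of -4, -2, 7, 9, 1); Management gets 4.
- X → Union plays N5 (best of 0, -7, 2, 4, 7); Management gets -4.
- Y → Union plays N2 (best of -3, 7, -7, 4, -1); Management gets 1.
- Z → Union plays N4 (best of -6, -4, -8, 6, 3); Management gets -3.
Maximizing over 4, -4, 1, -3, Management chooses W. Subgame-perfect outcome: (N4, W) with payoffs (9, 4).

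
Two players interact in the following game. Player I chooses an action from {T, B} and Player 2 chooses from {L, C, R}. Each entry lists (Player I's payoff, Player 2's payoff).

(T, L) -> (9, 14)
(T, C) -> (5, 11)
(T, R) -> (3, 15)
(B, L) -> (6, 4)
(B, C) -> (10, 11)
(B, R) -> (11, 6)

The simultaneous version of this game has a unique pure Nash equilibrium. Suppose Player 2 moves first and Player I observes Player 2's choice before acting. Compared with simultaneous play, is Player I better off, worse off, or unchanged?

Solve by backward induction (Player 2 leads).
- L → Player I plays T (best of 9, 6); Player 2 gets 14.
- C → Player I plays B (best of 5, 10); Player 2 gets 11.
- R → Player I plays B (best of 3, 11); Player 2 gets 6.
Among 14, 11, 6, the best is 14 at L. Subgame-perfect outcome: (T, L) with payoffs (9, 14).
Now find the simultaneous Nash equilibrium.
Player I's best replies: L→T; C→B; R→B.
Player 2's best replies: T→R; B→C.
Only (B, C) has each player best-responding; Nash payoffs (10, 11).
Player I earns 9 sequentially versus 10 at the Nash outcome: worse off.

worse off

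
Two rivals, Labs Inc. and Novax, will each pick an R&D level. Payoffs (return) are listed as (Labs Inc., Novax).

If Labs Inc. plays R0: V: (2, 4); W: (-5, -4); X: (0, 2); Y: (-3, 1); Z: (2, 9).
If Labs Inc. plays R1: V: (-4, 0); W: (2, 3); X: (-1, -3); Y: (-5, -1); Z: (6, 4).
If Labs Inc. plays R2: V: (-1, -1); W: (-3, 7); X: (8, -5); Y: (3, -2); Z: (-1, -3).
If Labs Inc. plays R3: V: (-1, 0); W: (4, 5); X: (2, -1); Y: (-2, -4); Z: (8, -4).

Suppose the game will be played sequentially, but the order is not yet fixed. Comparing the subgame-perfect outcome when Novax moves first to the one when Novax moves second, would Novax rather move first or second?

first

If Labs Inc. leads: Novax's best replies are R0→Z, R1→Z, R2→W, R3→W; Labs Inc.'s induced payoffs 2, 6, -3, 4; outcome (R1, Z), payoffs (6, 4).
If Novax leads: Labs Inc.'s best replies are V→R0, W→R3, X→R2, Y→R2, Z→R3; Novax's induced payoffs 4, 5, -5, -2, -4; outcome (R3, W), payoffs (4, 5).
Novax gets 5 moving first and 4 moving second, so Novax prefers to move first.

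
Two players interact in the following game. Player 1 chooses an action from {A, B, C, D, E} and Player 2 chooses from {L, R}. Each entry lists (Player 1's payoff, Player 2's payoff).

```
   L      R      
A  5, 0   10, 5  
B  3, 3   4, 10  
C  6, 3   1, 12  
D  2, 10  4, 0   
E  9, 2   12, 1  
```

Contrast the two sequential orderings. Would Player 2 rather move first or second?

If Player 1 leads: Player 2's best replies are A→R, B→R, C→R, D→L, E→L; Player 1's induced payoffs 10, 4, 1, 2, 9; outcome (A, R), payoffs (10, 5).
If Player 2 leads: Player 1's best replies are L→E, R→E; Player 2's induced payoffs 2, 1; outcome (E, L), payoffs (9, 2).
Player 2 gets 2 moving first and 5 moving second, so Player 2 prefers to move second.

second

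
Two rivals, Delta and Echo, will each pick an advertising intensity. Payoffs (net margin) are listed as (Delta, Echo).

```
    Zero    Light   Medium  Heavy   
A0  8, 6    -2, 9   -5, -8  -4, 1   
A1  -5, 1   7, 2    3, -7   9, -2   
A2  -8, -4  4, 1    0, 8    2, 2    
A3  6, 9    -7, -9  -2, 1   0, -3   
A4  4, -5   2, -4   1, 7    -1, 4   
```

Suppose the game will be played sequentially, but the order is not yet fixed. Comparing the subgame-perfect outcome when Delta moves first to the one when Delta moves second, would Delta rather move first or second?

second

If Delta leads: Echo's best replies are A0→Light, A1→Light, A2→Medium, A3→Zero, A4→Medium; Delta's induced payoffs -2, 7, 0, 6, 1; outcome (A1, Light), payoffs (7, 2).
If Echo leads: Delta's best replies are Zero→A0, Light→A1, Medium→A1, Heavy→A1; Echo's induced payoffs 6, 2, -7, -2; outcome (A0, Zero), payoffs (8, 6).
Delta gets 7 moving first and 8 moving second, so Delta prefers to move second.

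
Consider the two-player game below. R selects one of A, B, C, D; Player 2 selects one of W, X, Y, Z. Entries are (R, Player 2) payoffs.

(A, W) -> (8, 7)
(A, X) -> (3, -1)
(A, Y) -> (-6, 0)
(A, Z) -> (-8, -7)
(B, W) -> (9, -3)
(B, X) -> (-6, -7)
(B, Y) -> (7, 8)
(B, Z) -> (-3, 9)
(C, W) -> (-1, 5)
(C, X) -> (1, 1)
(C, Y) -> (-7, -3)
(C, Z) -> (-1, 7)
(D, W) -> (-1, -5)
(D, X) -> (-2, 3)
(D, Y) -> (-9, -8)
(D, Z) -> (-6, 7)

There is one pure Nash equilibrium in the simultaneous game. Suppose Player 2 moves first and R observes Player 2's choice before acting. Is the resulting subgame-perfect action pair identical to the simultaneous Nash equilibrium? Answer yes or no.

R best-responds to each possible Player 2 move:
- W → R plays B (best of 8, 9, -1, -1); Player 2 gets -3.
- X → R plays A (best of 3, -6, 1, -2); Player 2 gets -1.
- Y → R plays B (best of -6, 7, -7, -9); Player 2 gets 8.
- Z → R plays C (best of -8, -3, -1, -6); Player 2 gets 7.
Among -3, -1, 8, 7, the best is 8 at Y. Subgame-perfect outcome: (B, Y) with payoffs (7, 8).
Under simultaneous play:
R's best replies: W→B; X→A; Y→B; Z→C.
Player 2's best replies: A→W; B→Z; C→Z; D→Z.
The unique mutual best reply is (C, Z), giving (-1, 7).
Sequential outcome (B, Y) differs from the Nash profile (C, Z).

no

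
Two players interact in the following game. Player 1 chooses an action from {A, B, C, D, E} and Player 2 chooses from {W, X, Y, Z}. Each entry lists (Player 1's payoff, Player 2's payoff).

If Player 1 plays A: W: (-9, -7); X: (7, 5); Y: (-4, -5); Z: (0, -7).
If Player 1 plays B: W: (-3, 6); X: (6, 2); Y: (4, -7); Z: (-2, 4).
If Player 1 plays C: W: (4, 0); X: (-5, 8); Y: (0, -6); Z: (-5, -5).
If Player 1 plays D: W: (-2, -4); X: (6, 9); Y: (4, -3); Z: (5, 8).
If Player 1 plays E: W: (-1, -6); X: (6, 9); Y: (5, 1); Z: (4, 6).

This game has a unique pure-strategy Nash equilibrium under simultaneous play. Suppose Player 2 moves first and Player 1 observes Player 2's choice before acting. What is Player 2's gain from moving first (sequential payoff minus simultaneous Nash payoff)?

Work backward from Player 1's decision.
- W: Player 1 compares -9, -3, 4, -2, -1 and picks C; Player 2 would get 0.
- X: Player 1 compares 7, 6, -5, 6, 6 and picks A; Player 2 would get 5.
- Y: Player 1 compares -4, 4, 0, 4, 5 and picks E; Player 2 would get 1.
- Z: Player 1 compares 0, -2, -5, 5, 4 and picks D; Player 2 would get 8.
Among 0, 5, 1, 8, the best is 8 at Z. Subgame-perfect outcome: (D, Z) with payoffs (5, 8).
For the simultaneous game, intersect best replies.
Player 1's best replies: W→C; X→A; Y→E; Z→D.
Player 2's best replies: A→X; B→W; C→X; D→X; E→X.
Only (A, X) has each player best-responding; Nash payoffs (7, 5).
Player 2's commitment gain: 8 − 5 = 3.

3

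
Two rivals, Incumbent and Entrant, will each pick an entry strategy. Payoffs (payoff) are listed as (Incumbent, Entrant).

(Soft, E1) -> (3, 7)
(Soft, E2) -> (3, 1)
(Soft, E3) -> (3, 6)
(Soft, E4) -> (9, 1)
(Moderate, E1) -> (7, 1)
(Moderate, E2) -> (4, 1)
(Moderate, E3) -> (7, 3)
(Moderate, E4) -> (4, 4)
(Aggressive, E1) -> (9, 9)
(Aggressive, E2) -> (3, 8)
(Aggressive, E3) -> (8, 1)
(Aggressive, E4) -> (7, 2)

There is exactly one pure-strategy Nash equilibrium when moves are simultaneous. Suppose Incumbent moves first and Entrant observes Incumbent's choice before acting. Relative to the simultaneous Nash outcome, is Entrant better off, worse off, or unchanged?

unchanged

Work backward from Entrant's decision.
- Soft → Entrant plays E1 (best of 7, 1, 6, 1); Incumbent gets 3.
- Moderate → Entrant plays E4 (best of 1, 1, 3, 4); Incumbent gets 4.
- Aggressive → Entrant plays E1 (best of 9, 8, 1, 2); Incumbent gets 9.
Among 3, 4, 9, the best is 9 at Aggressive. Subgame-perfect outcome: (Aggressive, E1) with payoffs (9, 9).
For the simultaneous game, intersect best replies.
Incumbent's best replies: E1→Aggressive; E2→Moderate; E3→Aggressive; E4→Soft.
Entrant's best replies: Soft→E1; Moderate→E4; Aggressive→E1.
Only (Aggressive, E1) has each player best-responding; Nash payoffs (9, 9).
Entrant earns 9 sequentially versus 9 at the Nash outcome: unchanged.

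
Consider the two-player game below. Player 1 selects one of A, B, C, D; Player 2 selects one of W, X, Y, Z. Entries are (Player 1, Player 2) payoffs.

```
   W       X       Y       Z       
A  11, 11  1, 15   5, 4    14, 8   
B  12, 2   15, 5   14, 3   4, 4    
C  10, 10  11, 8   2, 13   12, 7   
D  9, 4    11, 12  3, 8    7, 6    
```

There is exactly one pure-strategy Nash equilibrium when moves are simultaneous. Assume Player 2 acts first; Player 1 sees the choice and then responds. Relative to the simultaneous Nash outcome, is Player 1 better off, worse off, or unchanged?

Player 1 best-responds to each possible Player 2 move:
- W: BR = B, leader payoff 2.
- X: BR = B, leader payoff 5.
- Y: BR = B, leader payoff 3.
- Z: BR = A, leader payoff 8.
Among 2, 5, 3, 8, the best is 8 at Z. Subgame-perfect outcome: (A, Z) with payoffs (14, 8).
Now find the simultaneous Nash equilibrium.
Player 1's best replies: W→B; X→B; Y→B; Z→A.
Player 2's best replies: A→X; B→X; C→Y; D→X.
Only (B, X) has each player best-responding; Nash payoffs (15, 5).
Player 1 earns 14 sequentially versus 15 at the Nash outcome: worse off.

worse off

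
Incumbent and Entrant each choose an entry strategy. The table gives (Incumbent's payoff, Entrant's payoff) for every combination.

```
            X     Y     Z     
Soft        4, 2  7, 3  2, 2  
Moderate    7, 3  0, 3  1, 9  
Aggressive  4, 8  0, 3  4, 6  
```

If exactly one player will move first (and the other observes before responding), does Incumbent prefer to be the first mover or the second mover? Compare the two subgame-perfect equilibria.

If Incumbent leads: Entrant's best replies are Soft→Y, Moderate→Z, Aggressive→X; Incumbent's induced payoffs 7, 1, 4; outcome (Soft, Y), payoffs (7, 3).
If Entrant leads: Incumbent's best replies are X→Moderate, Y→Soft, Z→Aggressive; Entrant's induced payoffs 3, 3, 6; outcome (Aggressive, Z), payoffs (4, 6).
Incumbent gets 7 moving first and 4 moving second, so Incumbent prefers to move first.

first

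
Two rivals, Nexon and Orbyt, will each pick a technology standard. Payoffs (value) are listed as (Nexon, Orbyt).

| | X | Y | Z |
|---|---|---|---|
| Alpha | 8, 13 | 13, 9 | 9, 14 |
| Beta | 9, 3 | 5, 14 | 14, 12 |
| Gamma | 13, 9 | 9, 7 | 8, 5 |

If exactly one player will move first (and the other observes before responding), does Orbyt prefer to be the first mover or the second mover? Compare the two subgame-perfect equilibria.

If Nexon leads: Orbyt's best replies are Alpha→Z, Beta→Y, Gamma→X; Nexon's induced payoffs 9, 5, 13; outcome (Gamma, X), payoffs (13, 9).
If Orbyt leads: Nexon's best replies are X→Gamma, Y→Alpha, Z→Beta; Orbyt's induced payoffs 9, 9, 12; outcome (Beta, Z), payoffs (14, 12).
Orbyt gets 12 moving first and 9 moving second, so Orbyt prefers to move first.

first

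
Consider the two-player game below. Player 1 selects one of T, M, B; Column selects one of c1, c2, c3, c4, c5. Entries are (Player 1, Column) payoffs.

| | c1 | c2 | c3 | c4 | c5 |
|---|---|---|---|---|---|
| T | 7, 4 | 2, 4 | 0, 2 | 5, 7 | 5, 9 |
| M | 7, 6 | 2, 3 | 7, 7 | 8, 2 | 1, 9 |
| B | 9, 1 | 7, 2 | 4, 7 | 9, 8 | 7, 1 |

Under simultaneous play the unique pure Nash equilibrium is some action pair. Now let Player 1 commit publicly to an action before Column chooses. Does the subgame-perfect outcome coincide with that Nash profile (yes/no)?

yes

Solve by backward induction (Player 1 leads).
- T: BR = c5, leader payoff 5.
- M: BR = c5, leader payoff 1.
- B: BR = c4, leader payoff 9.
Player 1's induced payoffs are 5, 1, 9, so Player 1 commits to B. Subgame-perfect outcome: (B, c4) with payoffs (9, 8).
For the simultaneous game, intersect best replies.
Player 1's best replies: c1→B; c2→B; c3→M; c4→B; c5→B.
Column's best replies: T→c5; M→c5; B→c4.
The unique mutual best reply is (B, c4), giving (9, 8).
Sequential outcome (B, c4) coincides with the Nash profile (B, c4).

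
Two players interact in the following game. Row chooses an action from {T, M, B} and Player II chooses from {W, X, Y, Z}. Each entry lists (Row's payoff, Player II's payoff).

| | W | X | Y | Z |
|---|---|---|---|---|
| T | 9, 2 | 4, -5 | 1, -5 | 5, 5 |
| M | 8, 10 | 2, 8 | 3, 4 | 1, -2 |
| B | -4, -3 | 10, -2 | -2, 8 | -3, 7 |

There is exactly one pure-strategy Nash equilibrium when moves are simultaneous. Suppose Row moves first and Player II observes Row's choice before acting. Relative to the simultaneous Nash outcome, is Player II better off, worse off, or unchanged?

Player II best-responds to each possible Row move:
- T: Player II compares 2, -5, -5, 5 and picks Z; Row would get 5.
- M: Player II compares 10, 8, 4, -2 and picks W; Row would get 8.
- B: Player II compares -3, -2, 8, 7 and picks Y; Row would get -2.
Among 5, 8, -2, the best is 8 at M. Subgame-perfect outcome: (M, W) with payoffs (8, 10).
For the simultaneous game, intersect best replies.
Row's best replies: W→T; X→B; Y→M; Z→T.
Player II's best replies: T→Z; M→W; B→Y.
The unique mutual best reply is (T, Z), giving (5, 5).
Player II earns 10 sequentially versus 5 at the Nash outcome: better off.

better off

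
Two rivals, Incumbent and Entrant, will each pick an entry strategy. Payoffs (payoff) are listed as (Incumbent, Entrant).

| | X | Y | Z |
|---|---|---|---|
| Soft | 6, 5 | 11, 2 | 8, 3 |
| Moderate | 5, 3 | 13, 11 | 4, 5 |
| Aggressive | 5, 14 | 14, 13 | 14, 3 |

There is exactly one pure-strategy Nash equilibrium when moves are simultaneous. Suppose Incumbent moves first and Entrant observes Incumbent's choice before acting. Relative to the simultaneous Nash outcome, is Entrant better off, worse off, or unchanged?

Solve by backward induction (Incumbent leads).
- Soft: Entrant compares 5, 2, 3 and picks X; Incumbent would get 6.
- Moderate: Entrant compares 3, 11, 5 and picks Y; Incumbent would get 13.
- Aggressive: Entrant compares 14, 13, 3 and picks X; Incumbent would get 5.
Incumbent's induced payoffs are 6, 13, 5, so Incumbent commits to Moderate. Subgame-perfect outcome: (Moderate, Y) with payoffs (13, 11).
Under simultaneous play:
Incumbent's best replies: X→Soft; Y→Aggressive; Z→Aggressive.
Entrant's best replies: Soft→X; Moderate→Y; Aggressive→X.
The unique mutual best reply is (Soft, X), giving (6, 5).
Entrant earns 11 sequentially versus 5 at the Nash outcome: better off.

better off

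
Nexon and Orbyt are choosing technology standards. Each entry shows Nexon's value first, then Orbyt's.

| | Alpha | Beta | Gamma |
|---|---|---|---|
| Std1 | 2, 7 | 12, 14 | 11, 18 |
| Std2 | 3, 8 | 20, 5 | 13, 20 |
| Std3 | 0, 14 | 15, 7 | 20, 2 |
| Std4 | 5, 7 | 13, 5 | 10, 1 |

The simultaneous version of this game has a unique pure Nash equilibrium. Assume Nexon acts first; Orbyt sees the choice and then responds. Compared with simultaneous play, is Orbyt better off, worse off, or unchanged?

better off

Orbyt best-responds to each possible Nexon move:
- Std1 → Orbyt plays Gamma (best of 7, 14, 18); Nexon gets 11.
- Std2 → Orbyt plays Gamma (best of 8, 5, 20); Nexon gets 13.
- Std3 → Orbyt plays Alpha (best of 14, 7, 2); Nexon gets 0.
- Std4 → Orbyt plays Alpha (best of 7, 5, 1); Nexon gets 5.
Among 11, 13, 0, 5, the best is 13 at Std2. Subgame-perfect outcome: (Std2, Gamma) with payoffs (13, 20).
Now find the simultaneous Nash equilibrium.
Nexon's best replies: Alpha→Std4; Beta→Std2; Gamma→Std3.
Orbyt's best replies: Std1→Gamma; Std2→Gamma; Std3→Alpha; Std4→Alpha.
The unique mutual best reply is (Std4, Alpha), giving (5, 7).
Orbyt earns 20 sequentially versus 7 at the Nash outcome: better off.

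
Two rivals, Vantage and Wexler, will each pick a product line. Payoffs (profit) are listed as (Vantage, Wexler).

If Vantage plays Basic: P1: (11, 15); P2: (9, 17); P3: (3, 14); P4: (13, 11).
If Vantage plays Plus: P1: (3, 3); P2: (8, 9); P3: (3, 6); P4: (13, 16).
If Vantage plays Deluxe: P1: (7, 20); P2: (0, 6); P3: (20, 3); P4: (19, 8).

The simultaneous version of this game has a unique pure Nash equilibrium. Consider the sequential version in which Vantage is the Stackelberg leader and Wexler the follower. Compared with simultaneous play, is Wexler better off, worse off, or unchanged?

worse off

Solve by backward induction (Vantage leads).
- Basic: Wexler compares 15, 17, 14, 11 and picks P2; Vantage would get 9.
- Plus: Wexler compares 3, 9, 6, 16 and picks P4; Vantage would get 13.
- Deluxe: Wexler compares 20, 6, 3, 8 and picks P1; Vantage would get 7.
Maximizing over 9, 13, 7, Vantage chooses Plus. Subgame-perfect outcome: (Plus, P4) with payoffs (13, 16).
Now find the simultaneous Nash equilibrium.
Vantage's best replies: P1→Basic; P2→Basic; P3→Deluxe; P4→Deluxe.
Wexler's best replies: Basic→P2; Plus→P4; Deluxe→P1.
The unique mutual best reply is (Basic, P2), giving (9, 17).
Wexler earns 16 sequentially versus 17 at the Nash outcome: worse off.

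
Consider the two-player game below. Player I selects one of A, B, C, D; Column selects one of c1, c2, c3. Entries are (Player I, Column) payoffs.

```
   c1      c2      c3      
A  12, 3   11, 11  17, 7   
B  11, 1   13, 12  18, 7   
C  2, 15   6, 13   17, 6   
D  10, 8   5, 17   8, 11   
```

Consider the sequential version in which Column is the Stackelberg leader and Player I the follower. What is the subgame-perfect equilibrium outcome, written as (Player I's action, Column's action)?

Solve by backward induction (Column leads).
- c1: Player I compares 12, 11, 2, 10 and picks A; Column would get 3.
- c2: Player I compares 11, 13, 6, 5 and picks B; Column would get 12.
- c3: Player I compares 17, 18, 17, 8 and picks B; Column would get 7.
Maximizing over 3, 12, 7, Column chooses c2. Subgame-perfect outcome: (B, c2) with payoffs (13, 12).

(B, c2)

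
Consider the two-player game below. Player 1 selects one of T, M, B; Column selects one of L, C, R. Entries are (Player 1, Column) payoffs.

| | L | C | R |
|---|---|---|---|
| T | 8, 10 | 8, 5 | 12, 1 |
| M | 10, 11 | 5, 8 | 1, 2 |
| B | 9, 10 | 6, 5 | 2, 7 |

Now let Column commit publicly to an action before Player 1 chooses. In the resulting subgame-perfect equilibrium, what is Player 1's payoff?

10

Player 1 best-responds to each possible Column move:
- L: Player 1 compares 8, 10, 9 and picks M; Column would get 11.
- C: Player 1 compares 8, 5, 6 and picks T; Column would get 5.
- R: Player 1 compares 12, 1, 2 and picks T; Column would get 1.
Among 11, 5, 1, the best is 11 at L. Subgame-perfect outcome: (M, L) with payoffs (10, 11).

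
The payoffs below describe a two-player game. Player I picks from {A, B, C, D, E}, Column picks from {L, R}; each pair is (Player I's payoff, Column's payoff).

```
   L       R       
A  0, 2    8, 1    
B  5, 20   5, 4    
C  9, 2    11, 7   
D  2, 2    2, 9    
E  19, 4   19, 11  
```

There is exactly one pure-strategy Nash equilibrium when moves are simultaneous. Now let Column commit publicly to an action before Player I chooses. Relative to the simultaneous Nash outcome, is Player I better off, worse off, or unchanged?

unchanged

Backward induction with Column moving first.
- L: BR = E, leader payoff 4.
- R: BR = E, leader payoff 11.
Maximizing over 4, 11, Column chooses R. Subgame-perfect outcome: (E, R) with payoffs (19, 11).
For the simultaneous game, intersect best replies.
Player I's best replies: L→E; R→E.
Column's best replies: A→L; B→L; C→R; D→R; E→R.
Only (E, R) has each player best-responding; Nash payoffs (19, 11).
Player I earns 19 sequentially versus 19 at the Nash outcome: unchanged.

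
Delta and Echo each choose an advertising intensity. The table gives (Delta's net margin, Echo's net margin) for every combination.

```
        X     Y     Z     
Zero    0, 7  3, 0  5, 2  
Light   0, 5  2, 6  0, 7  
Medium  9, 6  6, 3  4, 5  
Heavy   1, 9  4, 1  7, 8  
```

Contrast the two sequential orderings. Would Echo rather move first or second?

first

If Delta leads: Echo's best replies are Zero→X, Light→Z, Medium→X, Heavy→X; Delta's induced payoffs 0, 0, 9, 1; outcome (Medium, X), payoffs (9, 6).
If Echo leads: Delta's best replies are X→Medium, Y→Medium, Z→Heavy; Echo's induced payoffs 6, 3, 8; outcome (Heavy, Z), payoffs (7, 8).
Echo gets 8 moving first and 6 moving second, so Echo prefers to move first.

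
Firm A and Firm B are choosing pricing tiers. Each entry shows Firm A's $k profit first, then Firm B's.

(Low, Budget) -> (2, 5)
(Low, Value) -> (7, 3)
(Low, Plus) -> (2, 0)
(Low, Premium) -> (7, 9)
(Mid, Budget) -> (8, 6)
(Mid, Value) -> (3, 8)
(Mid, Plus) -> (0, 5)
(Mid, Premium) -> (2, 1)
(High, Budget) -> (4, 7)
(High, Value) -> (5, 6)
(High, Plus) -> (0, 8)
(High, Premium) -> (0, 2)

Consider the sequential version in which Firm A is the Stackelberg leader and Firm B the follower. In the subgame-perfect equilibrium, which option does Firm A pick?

Solve by backward induction (Firm A leads).
- Low: Firm B compares 5, 3, 0, 9 and picks Premium; Firm A would get 7.
- Mid: Firm B compares 6, 8, 5, 1 and picks Value; Firm A would get 3.
- High: Firm B compares 7, 6, 8, 2 and picks Plus; Firm A would get 0.
Maximizing over 7, 3, 0, Firm A chooses Low. Subgame-perfect outcome: (Low, Premium) with payoffs (7, 9).

Low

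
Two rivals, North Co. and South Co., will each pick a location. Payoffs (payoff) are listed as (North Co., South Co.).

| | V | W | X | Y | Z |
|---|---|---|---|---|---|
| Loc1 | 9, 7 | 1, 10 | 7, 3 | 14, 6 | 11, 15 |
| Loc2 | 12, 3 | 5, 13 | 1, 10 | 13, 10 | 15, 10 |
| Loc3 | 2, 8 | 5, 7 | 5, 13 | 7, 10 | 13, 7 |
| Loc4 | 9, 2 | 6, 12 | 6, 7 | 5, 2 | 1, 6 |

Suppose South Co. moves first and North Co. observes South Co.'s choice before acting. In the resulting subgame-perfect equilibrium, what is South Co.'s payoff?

12

Backward induction with South Co. moving first.
- V: BR = Loc2, leader payoff 3.
- W: BR = Loc4, leader payoff 12.
- X: BR = Loc1, leader payoff 3.
- Y: BR = Loc1, leader payoff 6.
- Z: BR = Loc2, leader payoff 10.
Maximizing over 3, 12, 3, 6, 10, South Co. chooses W. Subgame-perfect outcome: (Loc4, W) with payoffs (6, 12).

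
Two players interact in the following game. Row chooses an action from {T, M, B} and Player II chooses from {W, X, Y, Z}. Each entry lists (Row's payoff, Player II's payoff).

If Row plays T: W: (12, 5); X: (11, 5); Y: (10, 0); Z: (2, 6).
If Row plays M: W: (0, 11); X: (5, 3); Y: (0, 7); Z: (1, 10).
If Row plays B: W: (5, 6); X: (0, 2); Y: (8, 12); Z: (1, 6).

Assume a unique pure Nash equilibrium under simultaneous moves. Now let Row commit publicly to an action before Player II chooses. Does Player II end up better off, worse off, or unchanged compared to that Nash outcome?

Backward induction with Row moving first.
- T → Player II plays Z (best of 5, 5, 0, 6); Row gets 2.
- M → Player II plays W (best of 11, 3, 7, 10); Row gets 0.
- B → Player II plays Y (best of 6, 2, 12, 6); Row gets 8.
Row's induced payoffs are 2, 0, 8, so Row commits to B. Subgame-perfect outcome: (B, Y) with payoffs (8, 12).
For the simultaneous game, intersect best replies.
Row's best replies: W→T; X→T; Y→T; Z→T.
Player II's best replies: T→Z; M→W; B→Y.
The unique mutual best reply is (T, Z), giving (2, 6).
Player II earns 12 sequentially versus 6 at the Nash outcome: better off.

better off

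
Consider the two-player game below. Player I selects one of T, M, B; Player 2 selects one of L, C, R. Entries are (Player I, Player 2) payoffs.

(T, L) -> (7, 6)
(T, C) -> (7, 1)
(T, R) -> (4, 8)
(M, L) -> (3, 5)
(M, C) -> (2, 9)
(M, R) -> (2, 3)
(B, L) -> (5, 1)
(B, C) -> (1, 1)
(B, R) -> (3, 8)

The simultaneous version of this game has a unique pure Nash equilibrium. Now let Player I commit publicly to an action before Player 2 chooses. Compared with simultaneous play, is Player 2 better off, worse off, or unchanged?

unchanged

Player 2 best-responds to each possible Player I move:
- T: BR = R, leader payoff 4.
- M: BR = C, leader payoff 2.
- B: BR = R, leader payoff 3.
Player I's induced payoffs are 4, 2, 3, so Player I commits to T. Subgame-perfect outcome: (T, R) with payoffs (4, 8).
Now find the simultaneous Nash equilibrium.
Player I's best replies: L→T; C→T; R→T.
Player 2's best replies: T→R; M→C; B→R.
Only (T, R) has each player best-responding; Nash payoffs (4, 8).
Player 2 earns 8 sequentially versus 8 at the Nash outcome: unchanged.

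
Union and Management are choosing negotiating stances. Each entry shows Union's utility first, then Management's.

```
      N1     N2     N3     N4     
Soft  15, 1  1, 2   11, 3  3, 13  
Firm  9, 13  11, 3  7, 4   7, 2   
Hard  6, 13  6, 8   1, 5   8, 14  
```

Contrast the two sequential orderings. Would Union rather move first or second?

first

If Union leads: Management's best replies are Soft→N4, Firm→N1, Hard→N4; Union's induced payoffs 3, 9, 8; outcome (Firm, N1), payoffs (9, 13).
If Management leads: Union's best replies are N1→Soft, N2→Firm, N3→Soft, N4→Hard; Management's induced payoffs 1, 3, 3, 14; outcome (Hard, N4), payoffs (8, 14).
Union gets 9 moving first and 8 moving second, so Union prefers to move first.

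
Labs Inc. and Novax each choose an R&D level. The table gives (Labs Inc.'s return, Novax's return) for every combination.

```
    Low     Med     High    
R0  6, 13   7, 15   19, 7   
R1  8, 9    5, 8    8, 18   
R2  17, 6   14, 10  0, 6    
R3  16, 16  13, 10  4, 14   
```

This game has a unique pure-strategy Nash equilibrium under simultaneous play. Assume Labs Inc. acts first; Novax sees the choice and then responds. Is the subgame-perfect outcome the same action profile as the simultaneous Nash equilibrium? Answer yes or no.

Novax best-responds to each possible Labs Inc. move:
- R0: Novax compares 13, 15, 7 and picks Med; Labs Inc. would get 7.
- R1: Novax compares 9, 8, 18 and picks High; Labs Inc. would get 8.
- R2: Novax compares 6, 10, 6 and picks Med; Labs Inc. would get 14.
- R3: Novax compares 16, 10, 14 and picks Low; Labs Inc. would get 16.
Labs Inc.'s induced payoffs are 7, 8, 14, 16, so Labs Inc. commits to R3. Subgame-perfect outcome: (R3, Low) with payoffs (16, 16).
Now find the simultaneous Nash equilibrium.
Labs Inc.'s best replies: Low→R2; Med→R2; High→R0.
Novax's best replies: R0→Med; R1→High; R2→Med; R3→Low.
The unique mutual best reply is (R2, Med), giving (14, 10).
Sequential outcome (R3, Low) differs from the Nash profile (R2, Med).

no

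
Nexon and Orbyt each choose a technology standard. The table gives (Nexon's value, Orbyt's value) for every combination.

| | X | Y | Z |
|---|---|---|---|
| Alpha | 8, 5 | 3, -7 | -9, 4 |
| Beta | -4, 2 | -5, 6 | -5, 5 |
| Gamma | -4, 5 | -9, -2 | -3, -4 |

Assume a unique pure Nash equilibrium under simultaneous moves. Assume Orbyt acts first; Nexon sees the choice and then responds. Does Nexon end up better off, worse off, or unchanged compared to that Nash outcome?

unchanged

Solve by backward induction (Orbyt leads).
- X: Nexon compares 8, -4, -4 and picks Alpha; Orbyt would get 5.
- Y: Nexon compares 3, -5, -9 and picks Alpha; Orbyt would get -7.
- Z: Nexon compares -9, -5, -3 and picks Gamma; Orbyt would get -4.
Maximizing over 5, -7, -4, Orbyt chooses X. Subgame-perfect outcome: (Alpha, X) with payoffs (8, 5).
For the simultaneous game, intersect best replies.
Nexon's best replies: X→Alpha; Y→Alpha; Z→Gamma.
Orbyt's best replies: Alpha→X; Beta→Y; Gamma→X.
The unique mutual best reply is (Alpha, X), giving (8, 5).
Nexon earns 8 sequentially versus 8 at the Nash outcome: unchanged.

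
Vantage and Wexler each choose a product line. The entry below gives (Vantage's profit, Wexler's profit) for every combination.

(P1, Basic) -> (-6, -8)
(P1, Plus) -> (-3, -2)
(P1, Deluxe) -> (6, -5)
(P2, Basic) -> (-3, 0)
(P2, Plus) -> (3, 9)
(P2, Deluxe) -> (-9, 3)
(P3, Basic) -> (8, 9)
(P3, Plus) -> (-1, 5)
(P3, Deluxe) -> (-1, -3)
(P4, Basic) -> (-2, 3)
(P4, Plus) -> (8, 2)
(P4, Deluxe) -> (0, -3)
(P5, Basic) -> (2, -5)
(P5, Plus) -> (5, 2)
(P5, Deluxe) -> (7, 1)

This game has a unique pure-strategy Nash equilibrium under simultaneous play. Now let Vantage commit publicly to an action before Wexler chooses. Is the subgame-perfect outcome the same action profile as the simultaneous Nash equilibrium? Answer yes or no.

yes

Solve by backward induction (Vantage leads).
- P1 → Wexler plays Plus (best of -8, -2, -5); Vantage gets -3.
- P2 → Wexler plays Plus (best of 0, 9, 3); Vantage gets 3.
- P3 → Wexler plays Basic (best of 9, 5, -3); Vantage gets 8.
- P4 → Wexler plays Basic (best of 3, 2, -3); Vantage gets -2.
- P5 → Wexler plays Plus (best of -5, 2, 1); Vantage gets 5.
Vantage's induced payoffs are -3, 3, 8, -2, 5, so Vantage commits to P3. Subgame-perfect outcome: (P3, Basic) with payoffs (8, 9).
Under simultaneous play:
Vantage's best replies: Basic→P3; Plus→P4; Deluxe→P5.
Wexler's best replies: P1→Plus; P2→Plus; P3→Basic; P4→Basic; P5→Plus.
Only (P3, Basic) has each player best-responding; Nash payoffs (8, 9).
Sequential outcome (P3, Basic) coincides with the Nash profile (P3, Basic).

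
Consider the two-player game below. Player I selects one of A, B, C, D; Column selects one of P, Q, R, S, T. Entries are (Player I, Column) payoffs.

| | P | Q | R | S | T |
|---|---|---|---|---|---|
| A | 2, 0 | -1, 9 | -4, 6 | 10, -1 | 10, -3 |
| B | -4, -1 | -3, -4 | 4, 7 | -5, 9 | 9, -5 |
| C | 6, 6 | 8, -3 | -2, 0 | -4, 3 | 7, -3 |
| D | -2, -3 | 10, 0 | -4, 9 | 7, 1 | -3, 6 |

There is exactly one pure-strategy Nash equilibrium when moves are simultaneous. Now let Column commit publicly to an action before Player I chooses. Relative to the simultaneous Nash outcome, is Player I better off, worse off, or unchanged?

Player I best-responds to each possible Column move:
- P → Player I plays C (best of 2, -4, 6, -2); Column gets 6.
- Q → Player I plays D (best of -1, -3, 8, 10); Column gets 0.
- R → Player I plays B (best of -4, 4, -2, -4); Column gets 7.
- S → Player I plays A (best of 10, -5, -4, 7); Column gets -1.
- T → Player I plays A (best of 10, 9, 7, -3); Column gets -3.
Maximizing over 6, 0, 7, -1, -3, Column chooses R. Subgame-perfect outcome: (B, R) with payoffs (4, 7).
Under simultaneous play:
Player I's best replies: P→C; Q→D; R→B; S→A; T→A.
Column's best replies: A→Q; B→S; C→P; D→R.
Only (C, P) has each player best-responding; Nash payoffs (6, 6).
Player I earns 4 sequentially versus 6 at the Nash outcome: worse off.

worse off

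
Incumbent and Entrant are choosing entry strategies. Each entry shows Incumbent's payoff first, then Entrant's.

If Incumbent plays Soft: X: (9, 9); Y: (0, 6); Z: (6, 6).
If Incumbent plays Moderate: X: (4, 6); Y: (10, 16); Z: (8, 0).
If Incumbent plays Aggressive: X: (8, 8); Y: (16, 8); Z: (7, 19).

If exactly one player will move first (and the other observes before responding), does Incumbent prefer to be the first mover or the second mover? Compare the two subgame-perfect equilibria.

first

If Incumbent leads: Entrant's best replies are Soft→X, Moderate→Y, Aggressive→Z; Incumbent's induced payoffs 9, 10, 7; outcome (Moderate, Y), payoffs (10, 16).
If Entrant leads: Incumbent's best replies are X→Soft, Y→Aggressive, Z→Moderate; Entrant's induced payoffs 9, 8, 0; outcome (Soft, X), payoffs (9, 9).
Incumbent gets 10 moving first and 9 moving second, so Incumbent prefers to move first.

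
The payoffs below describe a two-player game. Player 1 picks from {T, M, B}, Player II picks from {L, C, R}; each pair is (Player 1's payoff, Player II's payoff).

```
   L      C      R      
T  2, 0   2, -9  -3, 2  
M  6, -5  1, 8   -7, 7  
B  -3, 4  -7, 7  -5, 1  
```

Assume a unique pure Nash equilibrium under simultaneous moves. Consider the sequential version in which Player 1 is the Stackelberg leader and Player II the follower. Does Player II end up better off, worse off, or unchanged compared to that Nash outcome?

Player II best-responds to each possible Player 1 move:
- T: BR = R, leader payoff -3.
- M: BR = C, leader payoff 1.
- B: BR = C, leader payoff -7.
Among -3, 1, -7, the best is 1 at M. Subgame-perfect outcome: (M, C) with payoffs (1, 8).
For the simultaneous game, intersect best replies.
Player 1's best replies: L→M; C→T; R→T.
Player II's best replies: T→R; M→C; B→C.
The unique mutual best reply is (T, R), giving (-3, 2).
Player II earns 8 sequentially versus 2 at the Nash outcome: better off.

better off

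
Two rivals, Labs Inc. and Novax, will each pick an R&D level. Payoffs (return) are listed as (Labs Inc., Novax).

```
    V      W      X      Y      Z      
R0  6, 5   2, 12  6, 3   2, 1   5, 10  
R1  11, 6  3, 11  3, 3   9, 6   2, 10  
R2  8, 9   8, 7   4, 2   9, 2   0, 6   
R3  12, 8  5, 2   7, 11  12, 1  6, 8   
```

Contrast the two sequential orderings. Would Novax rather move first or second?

first

If Labs Inc. leads: Novax's best replies are R0→W, R1→W, R2→V, R3→X; Labs Inc.'s induced payoffs 2, 3, 8, 7; outcome (R2, V), payoffs (8, 9).
If Novax leads: Labs Inc.'s best replies are V→R3, W→R2, X→R3, Y→R3, Z→R3; Novax's induced payoffs 8, 7, 11, 1, 8; outcome (R3, X), payoffs (7, 11).
Novax gets 11 moving first and 9 moving second, so Novax prefers to move first.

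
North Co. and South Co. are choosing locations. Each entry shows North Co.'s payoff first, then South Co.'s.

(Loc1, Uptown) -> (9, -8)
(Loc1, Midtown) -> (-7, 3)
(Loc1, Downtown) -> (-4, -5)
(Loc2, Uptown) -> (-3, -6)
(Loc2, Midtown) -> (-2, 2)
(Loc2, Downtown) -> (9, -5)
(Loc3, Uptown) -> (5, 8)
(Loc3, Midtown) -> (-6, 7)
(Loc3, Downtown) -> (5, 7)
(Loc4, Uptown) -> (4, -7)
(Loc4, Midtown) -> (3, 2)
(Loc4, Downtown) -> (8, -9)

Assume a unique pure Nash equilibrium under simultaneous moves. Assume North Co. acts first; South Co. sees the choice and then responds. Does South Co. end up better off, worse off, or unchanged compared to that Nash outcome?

better off

Work backward from South Co.'s decision.
- Loc1 → South Co. plays Midtown (best of -8, 3, -5); North Co. gets -7.
- Loc2 → South Co. plays Midtown (best of -6, 2, -5); North Co. gets -2.
- Loc3 → South Co. plays Uptown (best of 8, 7, 7); North Co. gets 5.
- Loc4 → South Co. plays Midtown (best of -7, 2, -9); North Co. gets 3.
Among -7, -2, 5, 3, the best is 5 at Loc3. Subgame-perfect outcome: (Loc3, Uptown) with payoffs (5, 8).
Under simultaneous play:
North Co.'s best replies: Uptown→Loc1; Midtown→Loc4; Downtown→Loc2.
South Co.'s best replies: Loc1→Midtown; Loc2→Midtown; Loc3→Uptown; Loc4→Midtown.
Only (Loc4, Midtown) has each player best-responding; Nash payoffs (3, 2).
South Co. earns 8 sequentially versus 2 at the Nash outcome: better off.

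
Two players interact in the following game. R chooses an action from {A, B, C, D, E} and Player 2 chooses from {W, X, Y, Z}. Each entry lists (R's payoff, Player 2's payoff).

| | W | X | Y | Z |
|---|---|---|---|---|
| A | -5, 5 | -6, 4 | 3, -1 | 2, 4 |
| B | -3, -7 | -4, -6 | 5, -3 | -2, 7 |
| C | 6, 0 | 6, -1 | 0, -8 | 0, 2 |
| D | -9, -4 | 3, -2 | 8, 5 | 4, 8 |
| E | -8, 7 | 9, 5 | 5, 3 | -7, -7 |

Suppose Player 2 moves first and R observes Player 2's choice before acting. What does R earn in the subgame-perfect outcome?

4

R best-responds to each possible Player 2 move:
- W → R plays C (best of -5, -3, 6, -9, -8); Player 2 gets 0.
- X → R plays E (best of -6, -4, 6, 3, 9); Player 2 gets 5.
- Y → R plays D (best of 3, 5, 0, 8, 5); Player 2 gets 5.
- Z → R plays D (best of 2, -2, 0, 4, -7); Player 2 gets 8.
Maximizing over 0, 5, 5, 8, Player 2 chooses Z. Subgame-perfect outcome: (D, Z) with payoffs (4, 8).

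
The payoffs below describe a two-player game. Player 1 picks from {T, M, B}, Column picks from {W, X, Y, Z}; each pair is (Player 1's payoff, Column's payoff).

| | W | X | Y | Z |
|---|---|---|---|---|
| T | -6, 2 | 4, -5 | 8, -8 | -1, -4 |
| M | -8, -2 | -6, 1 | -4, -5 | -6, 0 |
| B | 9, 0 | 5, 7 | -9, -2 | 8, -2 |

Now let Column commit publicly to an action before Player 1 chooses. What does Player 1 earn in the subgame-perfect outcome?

Work backward from Player 1's decision.
- W → Player 1 plays B (best of -6, -8, 9); Column gets 0.
- X → Player 1 plays B (best of 4, -6, 5); Column gets 7.
- Y → Player 1 plays T (best of 8, -4, -9); Column gets -8.
- Z → Player 1 plays B (best of -1, -6, 8); Column gets -2.
Among 0, 7, -8, -2, the best is 7 at X. Subgame-perfect outcome: (B, X) with payoffs (5, 7).

5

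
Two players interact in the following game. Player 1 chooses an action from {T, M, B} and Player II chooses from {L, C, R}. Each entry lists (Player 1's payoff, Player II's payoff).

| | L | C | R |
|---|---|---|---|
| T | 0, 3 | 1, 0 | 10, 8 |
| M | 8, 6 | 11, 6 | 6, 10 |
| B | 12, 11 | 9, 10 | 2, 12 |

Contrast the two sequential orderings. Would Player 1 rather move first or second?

second

If Player 1 leads: Player II's best replies are T→R, M→R, B→R; Player 1's induced payoffs 10, 6, 2; outcome (T, R), payoffs (10, 8).
If Player II leads: Player 1's best replies are L→B, C→M, R→T; Player II's induced payoffs 11, 6, 8; outcome (B, L), payoffs (12, 11).
Player 1 gets 10 moving first and 12 moving second, so Player 1 prefers to move second.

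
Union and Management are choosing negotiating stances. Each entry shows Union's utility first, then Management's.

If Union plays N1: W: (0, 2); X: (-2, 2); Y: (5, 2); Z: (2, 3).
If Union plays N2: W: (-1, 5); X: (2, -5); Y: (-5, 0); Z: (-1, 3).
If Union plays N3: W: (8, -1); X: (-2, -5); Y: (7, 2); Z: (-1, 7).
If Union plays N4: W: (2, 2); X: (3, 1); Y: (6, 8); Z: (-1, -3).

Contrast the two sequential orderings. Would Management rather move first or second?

If Union leads: Management's best replies are N1→Z, N2→W, N3→Z, N4→Y; Union's induced payoffs 2, -1, -1, 6; outcome (N4, Y), payoffs (6, 8).
If Management leads: Union's best replies are W→N3, X→N4, Y→N3, Z→N1; Management's induced payoffs -1, 1, 2, 3; outcome (N1, Z), payoffs (2, 3).
Management gets 3 moving first and 8 moving second, so Management prefers to move second.

second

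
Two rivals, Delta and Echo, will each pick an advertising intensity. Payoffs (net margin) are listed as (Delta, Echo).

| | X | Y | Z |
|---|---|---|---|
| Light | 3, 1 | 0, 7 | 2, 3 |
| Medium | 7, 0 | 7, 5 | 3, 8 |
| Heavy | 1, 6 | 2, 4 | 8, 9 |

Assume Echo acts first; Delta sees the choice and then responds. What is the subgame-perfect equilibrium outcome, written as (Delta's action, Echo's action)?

(Heavy, Z)

Solve by backward induction (Echo leads).
- X: BR = Medium, leader payoff 0.
- Y: BR = Medium, leader payoff 5.
- Z: BR = Heavy, leader payoff 9.
Among 0, 5, 9, the best is 9 at Z. Subgame-perfect outcome: (Heavy, Z) with payoffs (8, 9).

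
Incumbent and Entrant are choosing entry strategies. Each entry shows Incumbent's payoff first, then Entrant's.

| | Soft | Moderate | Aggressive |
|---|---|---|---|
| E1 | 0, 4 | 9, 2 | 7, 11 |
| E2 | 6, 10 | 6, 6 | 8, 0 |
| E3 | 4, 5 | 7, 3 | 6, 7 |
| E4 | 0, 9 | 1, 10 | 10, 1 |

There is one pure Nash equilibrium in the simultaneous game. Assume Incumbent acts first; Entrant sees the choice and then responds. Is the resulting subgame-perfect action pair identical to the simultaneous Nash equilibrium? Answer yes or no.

no

Work backward from Entrant's decision.
- E1: Entrant compares 4, 2, 11 and picks Aggressive; Incumbent would get 7.
- E2: Entrant compares 10, 6, 0 and picks Soft; Incumbent would get 6.
- E3: Entrant compares 5, 3, 7 and picks Aggressive; Incumbent would get 6.
- E4: Entrant compares 9, 10, 1 and picks Moderate; Incumbent would get 1.
Incumbent's induced payoffs are 7, 6, 6, 1, so Incumbent commits to E1. Subgame-perfect outcome: (E1, Aggressive) with payoffs (7, 11).
Now find the simultaneous Nash equilibrium.
Incumbent's best replies: Soft→E2; Moderate→E1; Aggressive→E4.
Entrant's best replies: E1→Aggressive; E2→Soft; E3→Aggressive; E4→Moderate.
Only (E2, Soft) has each player best-responding; Nash payoffs (6, 10).
Sequential outcome (E1, Aggressive) differs from the Nash profile (E2, Soft).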